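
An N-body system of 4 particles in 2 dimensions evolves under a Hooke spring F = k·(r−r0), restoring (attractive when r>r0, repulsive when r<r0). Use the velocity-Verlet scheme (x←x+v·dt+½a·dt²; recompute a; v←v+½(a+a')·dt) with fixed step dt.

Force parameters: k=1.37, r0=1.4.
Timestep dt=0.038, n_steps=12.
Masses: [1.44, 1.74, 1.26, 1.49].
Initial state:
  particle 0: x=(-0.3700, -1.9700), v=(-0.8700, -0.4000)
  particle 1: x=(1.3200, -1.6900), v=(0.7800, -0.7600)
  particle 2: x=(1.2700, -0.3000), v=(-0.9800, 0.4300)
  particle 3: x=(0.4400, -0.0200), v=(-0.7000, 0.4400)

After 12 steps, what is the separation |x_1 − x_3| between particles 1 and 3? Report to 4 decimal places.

2.5467

step 0: x0=(-0.3700, -1.9700) x1=(1.3200, -1.6900) x2=(1.2700, -0.3000) x3=(0.4400, -0.0200)
step 1: x0=(-0.4022, -1.9843) x1=(1.3493, -1.7187) x2=(1.2326, -0.2843) x3=(0.4130, -0.0039)
step 2: x0=(-0.4326, -1.9965) x1=(1.3779, -1.7468) x2=(1.1950, -0.2700) x3=(0.3854, 0.0109)
step 3: x0=(-0.4611, -2.0068) x1=(1.4057, -1.7743) x2=(1.1572, -0.2573) x3=(0.3571, 0.0243)
step 4: x0=(-0.4876, -2.0150) x1=(1.4325, -1.8010) x2=(1.1191, -0.2462) x3=(0.3281, 0.0361)
step 5: x0=(-0.5121, -2.0210) x1=(1.4583, -1.8269) x2=(1.0810, -0.2368) x3=(0.2986, 0.0464)
step 6: x0=(-0.5345, -2.0249) x1=(1.4828, -1.8518) x2=(1.0426, -0.2293) x3=(0.2685, 0.0549)
step 7: x0=(-0.5547, -2.0267) x1=(1.5060, -1.8756) x2=(1.0043, -0.2236) x3=(0.2380, 0.0618)
step 8: x0=(-0.5727, -2.0263) x1=(1.5278, -1.8983) x2=(0.9659, -0.2199) x3=(0.2069, 0.0669)
step 9: x0=(-0.5884, -2.0237) x1=(1.5481, -1.9197) x2=(0.9276, -0.2183) x3=(0.1755, 0.0701)
step 10: x0=(-0.6020, -2.0191) x1=(1.5666, -1.9397) x2=(0.8894, -0.2188) x3=(0.1437, 0.0715)
step 11: x0=(-0.6132, -2.0123) x1=(1.5835, -1.9583) x2=(0.8514, -0.2214) x3=(0.1117, 0.0710)
step 12: x0=(-0.6222, -2.0035) x1=(1.5984, -1.9754) x2=(0.8137, -0.2261) x3=(0.0794, 0.0686)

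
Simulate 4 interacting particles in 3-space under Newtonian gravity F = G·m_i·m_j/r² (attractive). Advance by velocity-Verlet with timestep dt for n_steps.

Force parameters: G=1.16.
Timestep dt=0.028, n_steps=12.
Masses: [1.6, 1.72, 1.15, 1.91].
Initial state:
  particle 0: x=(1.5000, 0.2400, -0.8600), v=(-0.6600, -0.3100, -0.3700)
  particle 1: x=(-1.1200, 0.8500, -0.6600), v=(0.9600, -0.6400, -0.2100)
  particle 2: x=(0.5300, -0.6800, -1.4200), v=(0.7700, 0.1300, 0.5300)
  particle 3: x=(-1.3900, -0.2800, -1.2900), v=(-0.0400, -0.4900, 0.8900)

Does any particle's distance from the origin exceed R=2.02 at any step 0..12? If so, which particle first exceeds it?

no

step 0: x0=(1.5000, 0.2400, -0.8600) x1=(-1.1200, 0.8500, -0.6600) x2=(0.5300, -0.6800, -1.4200) x3=(-1.3900, -0.2800, -1.2900)
step 1: x0=(1.4812, 0.2312, -0.8705) x1=(-1.0931, 0.8316, -0.6662) x2=(0.5515, -0.6760, -1.4050) x3=(-1.3908, -0.2934, -1.2649)
step 2: x0=(1.4615, 0.2220, -0.8811) x1=(-1.0660, 0.8121, -0.6728) x2=(0.5728, -0.6713, -1.3895) x3=(-1.3910, -0.3059, -1.2393)
step 3: x0=(1.4411, 0.2125, -0.8920) x1=(-1.0389, 0.7916, -0.6801) x2=(0.5940, -0.6657, -1.3737) x3=(-1.3905, -0.3177, -1.2133)
step 4: x0=(1.4199, 0.2026, -0.9031) x1=(-1.0117, 0.7699, -0.6878) x2=(0.6152, -0.6594, -1.3574) x3=(-1.3894, -0.3287, -1.1870)
step 5: x0=(1.3978, 0.1923, -0.9145) x1=(-0.9845, 0.7472, -0.6961) x2=(0.6363, -0.6522, -1.3407) x3=(-1.3875, -0.3389, -1.1602)
step 6: x0=(1.3748, 0.1814, -0.9261) x1=(-0.9572, 0.7233, -0.7048) x2=(0.6573, -0.6440, -1.3235) x3=(-1.3849, -0.3481, -1.1331)
step 7: x0=(1.3509, 0.1701, -0.9380) x1=(-0.9299, 0.6982, -0.7140) x2=(0.6784, -0.6348, -1.3057) x3=(-1.3815, -0.3565, -1.1056)
step 8: x0=(1.3259, 0.1582, -0.9501) x1=(-0.9027, 0.6719, -0.7237) x2=(0.6996, -0.6245, -1.2875) x3=(-1.3773, -0.3639, -1.0779)
step 9: x0=(1.2999, 0.1456, -0.9625) x1=(-0.8755, 0.6443, -0.7339) x2=(0.7209, -0.6130, -1.2688) x3=(-1.3722, -0.3704, -1.0497)
step 10: x0=(1.2727, 0.1322, -0.9752) x1=(-0.8483, 0.6154, -0.7445) x2=(0.7424, -0.6001, -1.2494) x3=(-1.3663, -0.3759, -1.0213)
step 11: x0=(1.2444, 0.1180, -0.9882) x1=(-0.8213, 0.5852, -0.7555) x2=(0.7642, -0.5857, -1.2295) x3=(-1.3594, -0.3804, -0.9927)
step 12: x0=(1.2147, 0.1027, -1.0015) x1=(-0.7944, 0.5536, -0.7668) x2=(0.7862, -0.5696, -1.2089) x3=(-1.3514, -0.3838, -0.9638)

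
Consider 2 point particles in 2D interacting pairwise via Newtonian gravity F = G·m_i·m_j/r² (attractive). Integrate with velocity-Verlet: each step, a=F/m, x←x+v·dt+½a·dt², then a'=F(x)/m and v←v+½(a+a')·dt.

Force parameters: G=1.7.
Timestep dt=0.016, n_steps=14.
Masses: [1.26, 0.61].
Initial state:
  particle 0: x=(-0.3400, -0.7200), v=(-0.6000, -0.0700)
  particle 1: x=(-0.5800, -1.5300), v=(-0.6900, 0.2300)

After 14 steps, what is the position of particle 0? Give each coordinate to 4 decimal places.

step 0: x0=(-0.3400, -0.7200) x1=(-0.5800, -1.5300)
step 1: x0=(-0.3497, -0.7213) x1=(-0.5909, -1.5260)
step 2: x0=(-0.3594, -0.7230) x1=(-0.6016, -1.5212)
step 3: x0=(-0.3693, -0.7250) x1=(-0.6121, -1.5156)
step 4: x0=(-0.3793, -0.7274) x1=(-0.6224, -1.5093)
step 5: x0=(-0.3894, -0.7301) x1=(-0.6324, -1.5022)
step 6: x0=(-0.3996, -0.7333) x1=(-0.6421, -1.4943)
step 7: x0=(-0.4100, -0.7369) x1=(-0.6516, -1.4856)
step 8: x0=(-0.4204, -0.7408) x1=(-0.6608, -1.4760)
step 9: x0=(-0.4311, -0.7452) x1=(-0.6697, -1.4656)
step 10: x0=(-0.4418, -0.7500) x1=(-0.6784, -1.4543)
step 11: x0=(-0.4527, -0.7553) x1=(-0.6867, -1.4420)
step 12: x0=(-0.4638, -0.7611) x1=(-0.6947, -1.4288)
step 13: x0=(-0.4751, -0.7673) x1=(-0.7023, -1.4145)
step 14: x0=(-0.4865, -0.7741) x1=(-0.7095, -1.3991)

(-0.4865, -0.7741)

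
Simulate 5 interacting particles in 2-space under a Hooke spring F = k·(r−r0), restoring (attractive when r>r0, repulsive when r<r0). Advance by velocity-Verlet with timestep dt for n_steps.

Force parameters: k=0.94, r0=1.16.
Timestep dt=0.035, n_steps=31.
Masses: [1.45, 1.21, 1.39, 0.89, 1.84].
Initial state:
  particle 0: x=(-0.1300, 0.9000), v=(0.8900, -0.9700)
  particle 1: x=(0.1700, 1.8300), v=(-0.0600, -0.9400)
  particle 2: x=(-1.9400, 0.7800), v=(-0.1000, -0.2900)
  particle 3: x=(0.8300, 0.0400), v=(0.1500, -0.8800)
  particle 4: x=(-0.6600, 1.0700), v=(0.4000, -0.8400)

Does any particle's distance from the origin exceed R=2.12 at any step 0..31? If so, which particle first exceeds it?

step 0: x0=(-0.1300, 0.9000) x1=(0.1700, 1.8300) x2=(-1.9400, 0.7800) x3=(0.8300, 0.0400) x4=(-0.6600, 1.0700)
step 1: x0=(-0.0989, 0.8659) x1=(0.1676, 1.7966) x2=(-1.9420, 0.7699) x3=(0.8336, 0.0102) x4=(-0.6461, 1.0405)
step 2: x0=(-0.0678, 0.8313) x1=(0.1644, 1.7623) x2=(-1.9411, 0.7600) x3=(0.8339, -0.0175) x4=(-0.6323, 1.0109)
step 3: x0=(-0.0369, 0.7965) x1=(0.1606, 1.7270) x2=(-1.9372, 0.7501) x3=(0.8311, -0.0431) x4=(-0.6186, 0.9811)
step 4: x0=(-0.0061, 0.7613) x1=(0.1562, 1.6909) x2=(-1.9303, 0.7402) x3=(0.8250, -0.0668) x4=(-0.6052, 0.9511)
step 5: x0=(0.0244, 0.7257) x1=(0.1511, 1.6539) x2=(-1.9204, 0.7304) x3=(0.8159, -0.0885) x4=(-0.5918, 0.9210)
step 6: x0=(0.0546, 0.6899) x1=(0.1454, 1.6162) x2=(-1.9076, 0.7206) x3=(0.8037, -0.1083) x4=(-0.5787, 0.8906)
step 7: x0=(0.0845, 0.6539) x1=(0.1391, 1.5778) x2=(-1.8917, 0.7107) x3=(0.7887, -0.1264) x4=(-0.5658, 0.8601)
step 8: x0=(0.1141, 0.6176) x1=(0.1322, 1.5387) x2=(-1.8730, 0.7008) x3=(0.7708, -0.1426) x4=(-0.5530, 0.8294)
step 9: x0=(0.1433, 0.5812) x1=(0.1248, 1.4990) x2=(-1.8514, 0.6908) x3=(0.7503, -0.1573) x4=(-0.5405, 0.7985)
step 10: x0=(0.1721, 0.5446) x1=(0.1168, 1.4588) x2=(-1.8269, 0.6806) x3=(0.7273, -0.1705) x4=(-0.5282, 0.7675)
step 11: x0=(0.2003, 0.5079) x1=(0.1084, 1.4182) x2=(-1.7997, 0.6703) x3=(0.7019, -0.1822) x4=(-0.5161, 0.7363)
step 12: x0=(0.2282, 0.4712) x1=(0.0994, 1.3771) x2=(-1.7699, 0.6598) x3=(0.6743, -0.1927) x4=(-0.5043, 0.7049)
step 13: x0=(0.2555, 0.4345) x1=(0.0900, 1.3357) x2=(-1.7375, 0.6491) x3=(0.6447, -0.2022) x4=(-0.4927, 0.6733)
step 14: x0=(0.2822, 0.3978) x1=(0.0802, 1.2940) x2=(-1.7027, 0.6382) x3=(0.6132, -0.2106) x4=(-0.4813, 0.6416)
step 15: x0=(0.3085, 0.3613) x1=(0.0700, 1.2522) x2=(-1.6655, 0.6271) x3=(0.5800, -0.2184) x4=(-0.4703, 0.6097)
step 16: x0=(0.3342, 0.3250) x1=(0.0595, 1.2102) x2=(-1.6262, 0.6156) x3=(0.5452, -0.2255) x4=(-0.4595, 0.5776)
step 17: x0=(0.3595, 0.2890) x1=(0.0486, 1.1681) x2=(-1.5847, 0.6039) x3=(0.5090, -0.2323) x4=(-0.4489, 0.5454)
step 18: x0=(0.3842, 0.2533) x1=(0.0374, 1.1261) x2=(-1.5414, 0.5919) x3=(0.4715, -0.2388) x4=(-0.4387, 0.5131)
step 19: x0=(0.4085, 0.2180) x1=(0.0261, 1.0841) x2=(-1.4962, 0.5797) x3=(0.4328, -0.2453) x4=(-0.4287, 0.4806)
step 20: x0=(0.4325, 0.1831) x1=(0.0145, 1.0424) x2=(-1.4494, 0.5671) x3=(0.3929, -0.2520) x4=(-0.4190, 0.4479)
step 21: x0=(0.4562, 0.1487) x1=(0.0028, 1.0008) x2=(-1.4012, 0.5542) x3=(0.3520, -0.2590) x4=(-0.4096, 0.4152)
step 22: x0=(0.4798, 0.1148) x1=(-0.0090, 0.9595) x2=(-1.3517, 0.5410) x3=(0.3101, -0.2665) x4=(-0.4004, 0.3822)
step 23: x0=(0.5033, 0.0814) x1=(-0.0208, 0.9185) x2=(-1.3010, 0.5275) x3=(0.2671, -0.2745) x4=(-0.3916, 0.3492)
step 24: x0=(0.5268, 0.0484) x1=(-0.0326, 0.8780) x2=(-1.2494, 0.5137) x3=(0.2231, -0.2831) x4=(-0.3830, 0.3160)
step 25: x0=(0.5504, 0.0159) x1=(-0.0444, 0.8379) x2=(-1.1970, 0.4997) x3=(0.1781, -0.2922) x4=(-0.3747, 0.2827)
step 26: x0=(0.5741, -0.0163) x1=(-0.0560, 0.7984) x2=(-1.1439, 0.4854) x3=(0.1324, -0.3020) x4=(-0.3666, 0.2493)
step 27: x0=(0.5980, -0.0482) x1=(-0.0674, 0.7594) x2=(-1.0905, 0.4708) x3=(0.0859, -0.3125) x4=(-0.3588, 0.2157)
step 28: x0=(0.6220, -0.0799) x1=(-0.0786, 0.7211) x2=(-1.0367, 0.4562) x3=(0.0389, -0.3237) x4=(-0.3512, 0.1821)
step 29: x0=(0.6462, -0.1114) x1=(-0.0894, 0.6835) x2=(-0.9829, 0.4413) x3=(-0.0084, -0.3357) x4=(-0.3438, 0.1482)
step 30: x0=(0.6704, -0.1426) x1=(-0.0999, 0.6466) x2=(-0.9291, 0.4264) x3=(-0.0560, -0.3486) x4=(-0.3366, 0.1143)
step 31: x0=(0.6946, -0.1737) x1=(-0.1099, 0.6105) x2=(-0.8754, 0.4115) x3=(-0.1037, -0.3626) x4=(-0.3295, 0.0802)

no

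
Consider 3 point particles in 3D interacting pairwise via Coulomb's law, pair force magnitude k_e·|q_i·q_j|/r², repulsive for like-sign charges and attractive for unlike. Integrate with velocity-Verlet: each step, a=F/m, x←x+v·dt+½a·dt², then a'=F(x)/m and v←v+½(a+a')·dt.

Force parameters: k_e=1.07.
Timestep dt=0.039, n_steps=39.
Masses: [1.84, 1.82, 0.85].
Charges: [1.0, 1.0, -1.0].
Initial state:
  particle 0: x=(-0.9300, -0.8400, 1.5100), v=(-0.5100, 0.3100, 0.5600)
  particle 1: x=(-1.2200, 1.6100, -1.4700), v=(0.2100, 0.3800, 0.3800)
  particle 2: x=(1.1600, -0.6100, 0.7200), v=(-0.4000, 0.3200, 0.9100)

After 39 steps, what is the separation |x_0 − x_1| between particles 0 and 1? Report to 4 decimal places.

4.2031

step 0: x0=(-0.9300, -0.8400, 1.5100) x1=(-1.2200, 1.6100, -1.4700) x2=(1.1600, -0.6100, 0.7200)
step 1: x0=(-0.9498, -0.8279, 1.5318) x1=(-1.2118, 1.6248, -1.4552) x2=(1.1442, -0.5975, 0.7555)
step 2: x0=(-0.9694, -0.8159, 1.5536) x1=(-1.2036, 1.6396, -1.4404) x2=(1.1279, -0.5850, 0.7911)
step 3: x0=(-0.9889, -0.8038, 1.5755) x1=(-1.1953, 1.6545, -1.4256) x2=(1.1113, -0.5724, 0.8267)
step 4: x0=(-1.0082, -0.7918, 1.5972) x1=(-1.1870, 1.6693, -1.4108) x2=(1.0942, -0.5598, 0.8624)
step 5: x0=(-1.0274, -0.7798, 1.6190) x1=(-1.1787, 1.6842, -1.3961) x2=(1.0766, -0.5472, 0.8982)
step 6: x0=(-1.0463, -0.7678, 1.6408) x1=(-1.1703, 1.6990, -1.3813) x2=(1.0587, -0.5346, 0.9340)
step 7: x0=(-1.0651, -0.7558, 1.6625) x1=(-1.1619, 1.7139, -1.3666) x2=(1.0403, -0.5219, 0.9698)
step 8: x0=(-1.0837, -0.7439, 1.6843) x1=(-1.1535, 1.7287, -1.3518) x2=(1.0214, -0.5092, 1.0057)
step 9: x0=(-1.1022, -0.7320, 1.7060) x1=(-1.1450, 1.7436, -1.3371) x2=(1.0022, -0.4964, 1.0417)
step 10: x0=(-1.1205, -0.7200, 1.7277) x1=(-1.1365, 1.7584, -1.3224) x2=(0.9824, -0.4836, 1.0776)
step 11: x0=(-1.1386, -0.7081, 1.7494) x1=(-1.1280, 1.7733, -1.3077) x2=(0.9623, -0.4708, 1.1137)
step 12: x0=(-1.1565, -0.6963, 1.7712) x1=(-1.1195, 1.7881, -1.2930) x2=(0.9417, -0.4580, 1.1497)
step 13: x0=(-1.1743, -0.6844, 1.7929) x1=(-1.1109, 1.8030, -1.2783) x2=(0.9207, -0.4451, 1.1858)
step 14: x0=(-1.1919, -0.6725, 1.8145) x1=(-1.1023, 1.8179, -1.2636) x2=(0.8992, -0.4322, 1.2219)
step 15: x0=(-1.2093, -0.6607, 1.8362) x1=(-1.0936, 1.8327, -1.2490) x2=(0.8773, -0.4193, 1.2580)
step 16: x0=(-1.2266, -0.6489, 1.8579) x1=(-1.0850, 1.8476, -1.2343) x2=(0.8549, -0.4063, 1.2942)
step 17: x0=(-1.2436, -0.6371, 1.8796) x1=(-1.0763, 1.8625, -1.2197) x2=(0.8321, -0.3934, 1.3304)
step 18: x0=(-1.2605, -0.6253, 1.9013) x1=(-1.0675, 1.8774, -1.2050) x2=(0.8088, -0.3804, 1.3666)
step 19: x0=(-1.2772, -0.6135, 1.9229) x1=(-1.0587, 1.8922, -1.1904) x2=(0.7851, -0.3673, 1.4029)
step 20: x0=(-1.2937, -0.6017, 1.9446) x1=(-1.0500, 1.9071, -1.1757) x2=(0.7609, -0.3543, 1.4391)
step 21: x0=(-1.3101, -0.5900, 1.9662) x1=(-1.0411, 1.9220, -1.1611) x2=(0.7362, -0.3412, 1.4754)
step 22: x0=(-1.3262, -0.5782, 1.9879) x1=(-1.0323, 1.9369, -1.1464) x2=(0.7111, -0.3281, 1.5117)
step 23: x0=(-1.3422, -0.5665, 2.0096) x1=(-1.0234, 1.9518, -1.1318) x2=(0.6855, -0.3150, 1.5479)
step 24: x0=(-1.3579, -0.5548, 2.0312) x1=(-1.0144, 1.9666, -1.1172) x2=(0.6594, -0.3018, 1.5843)
step 25: x0=(-1.3735, -0.5431, 2.0529) x1=(-1.0055, 1.9815, -1.1025) x2=(0.6328, -0.2887, 1.6206)
step 26: x0=(-1.3889, -0.5314, 2.0745) x1=(-0.9965, 1.9964, -1.0879) x2=(0.6057, -0.2755, 1.6569)
step 27: x0=(-1.4041, -0.5197, 2.0961) x1=(-0.9875, 2.0113, -1.0733) x2=(0.5782, -0.2623, 1.6932)
step 28: x0=(-1.4191, -0.5080, 2.1178) x1=(-0.9785, 2.0262, -1.0587) x2=(0.5502, -0.2491, 1.7295)
step 29: x0=(-1.4338, -0.4963, 2.1394) x1=(-0.9694, 2.0410, -1.0440) x2=(0.5216, -0.2359, 1.7659)
step 30: x0=(-1.4484, -0.4846, 2.1611) x1=(-0.9603, 2.0559, -1.0294) x2=(0.4925, -0.2226, 1.8022)
step 31: x0=(-1.4628, -0.4729, 2.1827) x1=(-0.9512, 2.0708, -1.0148) x2=(0.4630, -0.2094, 1.8385)
step 32: x0=(-1.4769, -0.4612, 2.2044) x1=(-0.9420, 2.0857, -1.0001) x2=(0.4329, -0.1961, 1.8748)
step 33: x0=(-1.4908, -0.4495, 2.2260) x1=(-0.9329, 2.1005, -0.9855) x2=(0.4022, -0.1829, 1.9111)
step 34: x0=(-1.5045, -0.4379, 2.2477) x1=(-0.9237, 2.1154, -0.9709) x2=(0.3711, -0.1696, 1.9474)
step 35: x0=(-1.5180, -0.4262, 2.2693) x1=(-0.9144, 2.1303, -0.9562) x2=(0.3393, -0.1563, 1.9837)
step 36: x0=(-1.5312, -0.4145, 2.2910) x1=(-0.9052, 2.1451, -0.9416) x2=(0.3071, -0.1431, 2.0200)
step 37: x0=(-1.5442, -0.4028, 2.3126) x1=(-0.8959, 2.1600, -0.9270) x2=(0.2742, -0.1298, 2.0562)
step 38: x0=(-1.5570, -0.3911, 2.3343) x1=(-0.8866, 2.1749, -0.9123) x2=(0.2408, -0.1166, 2.0925)
step 39: x0=(-1.5695, -0.3794, 2.3560) x1=(-0.8772, 2.1897, -0.8976) x2=(0.2068, -0.1034, 2.1287)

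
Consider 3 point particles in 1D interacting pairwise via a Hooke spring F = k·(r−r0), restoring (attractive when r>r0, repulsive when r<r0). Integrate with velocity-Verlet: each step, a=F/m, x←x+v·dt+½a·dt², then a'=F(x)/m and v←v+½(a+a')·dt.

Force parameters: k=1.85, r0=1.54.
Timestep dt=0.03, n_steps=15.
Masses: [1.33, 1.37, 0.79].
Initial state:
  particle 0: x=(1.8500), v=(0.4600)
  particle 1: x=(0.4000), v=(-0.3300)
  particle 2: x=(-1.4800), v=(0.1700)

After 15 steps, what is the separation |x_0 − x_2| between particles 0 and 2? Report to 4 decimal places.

step 0: x0=(1.8500) x1=(0.4000) x2=(-1.4800)
step 1: x0=(1.8627) x1=(0.3898) x2=(-1.4727)
step 2: x0=(1.8733) x1=(0.3792) x2=(-1.4608)
step 3: x0=(1.8817) x1=(0.3681) x2=(-1.4446)
step 4: x0=(1.8879) x1=(0.3567) x2=(-1.4241)
step 5: x0=(1.8918) x1=(0.3450) x2=(-1.3993)
step 6: x0=(1.8936) x1=(0.3330) x2=(-1.3703)
step 7: x0=(1.8932) x1=(0.3209) x2=(-1.3374)
step 8: x0=(1.8906) x1=(0.3087) x2=(-1.3007)
step 9: x0=(1.8860) x1=(0.2964) x2=(-1.2604)
step 10: x0=(1.8792) x1=(0.2842) x2=(-1.2166)
step 11: x0=(1.8704) x1=(0.2720) x2=(-1.1697)
step 12: x0=(1.8597) x1=(0.2601) x2=(-1.1197)
step 13: x0=(1.8471) x1=(0.2485) x2=(-1.0671)
step 14: x0=(1.8327) x1=(0.2371) x2=(-1.0121)
step 15: x0=(1.8166) x1=(0.2262) x2=(-0.9549)

2.7715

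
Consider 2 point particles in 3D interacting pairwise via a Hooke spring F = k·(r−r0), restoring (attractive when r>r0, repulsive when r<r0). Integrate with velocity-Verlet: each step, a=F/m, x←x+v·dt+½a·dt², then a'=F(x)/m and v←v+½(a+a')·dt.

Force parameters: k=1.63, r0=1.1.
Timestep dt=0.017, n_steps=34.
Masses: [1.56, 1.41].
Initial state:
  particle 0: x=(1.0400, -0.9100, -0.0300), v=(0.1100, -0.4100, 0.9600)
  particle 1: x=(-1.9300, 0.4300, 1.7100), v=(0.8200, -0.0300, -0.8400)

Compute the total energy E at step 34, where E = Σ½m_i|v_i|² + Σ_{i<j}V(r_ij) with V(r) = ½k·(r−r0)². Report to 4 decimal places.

7.3140

step 0: x0=(1.0400, -0.9100, -0.0300) x1=(-1.9300, 0.4300, 1.7100)
step 1: x0=(1.0416, -0.9168, -0.0135) x1=(-1.9157, 0.4293, 1.6955)
step 2: x0=(1.0425, -0.9234, 0.0034) x1=(-1.9007, 0.4284, 1.6806)
step 3: x0=(1.0428, -0.9296, 0.0206) x1=(-1.8851, 0.4271, 1.6654)
step 4: x0=(1.0425, -0.9356, 0.0382) x1=(-1.8687, 0.4254, 1.6497)
step 5: x0=(1.0416, -0.9413, 0.0561) x1=(-1.8517, 0.4235, 1.6337)
step 6: x0=(1.0400, -0.9467, 0.0743) x1=(-1.8340, 0.4213, 1.6173)
step 7: x0=(1.0379, -0.9518, 0.0928) x1=(-1.8156, 0.4187, 1.6005)
step 8: x0=(1.0352, -0.9566, 0.1117) x1=(-1.7966, 0.4158, 1.5834)
step 9: x0=(1.0319, -0.9612, 0.1309) x1=(-1.7770, 0.4126, 1.5660)
step 10: x0=(1.0281, -0.9655, 0.1503) x1=(-1.7567, 0.4091, 1.5482)
step 11: x0=(1.0236, -0.9695, 0.1701) x1=(-1.7358, 0.4053, 1.5302)
step 12: x0=(1.0186, -0.9732, 0.1901) x1=(-1.7142, 0.4012, 1.5118)
step 13: x0=(1.0131, -0.9766, 0.2104) x1=(-1.6921, 0.3968, 1.4931)
step 14: x0=(1.0070, -0.9797, 0.2310) x1=(-1.6693, 0.3921, 1.4741)
step 15: x0=(1.0003, -0.9826, 0.2518) x1=(-1.6460, 0.3870, 1.4549)
step 16: x0=(0.9932, -0.9852, 0.2728) x1=(-1.6220, 0.3817, 1.4354)
step 17: x0=(0.9855, -0.9876, 0.2941) x1=(-1.5975, 0.3761, 1.4156)
step 18: x0=(0.9773, -0.9896, 0.3156) x1=(-1.5725, 0.3701, 1.3956)
step 19: x0=(0.9686, -0.9914, 0.3373) x1=(-1.5469, 0.3639, 1.3754)
step 20: x0=(0.9595, -0.9930, 0.3592) x1=(-1.5207, 0.3574, 1.3550)
step 21: x0=(0.9498, -0.9943, 0.3813) x1=(-1.4941, 0.3506, 1.3343)
step 22: x0=(0.9397, -0.9953, 0.4035) x1=(-1.4669, 0.3435, 1.3134)
step 23: x0=(0.9292, -0.9961, 0.4260) x1=(-1.4392, 0.3362, 1.2924)
step 24: x0=(0.9182, -0.9966, 0.4486) x1=(-1.4110, 0.3285, 1.2712)
step 25: x0=(0.9068, -0.9969, 0.4713) x1=(-1.3824, 0.3206, 1.2498)
step 26: x0=(0.8950, -0.9970, 0.4942) x1=(-1.3533, 0.3125, 1.2282)
step 27: x0=(0.8827, -0.9968, 0.5172) x1=(-1.3237, 0.3040, 1.2065)
step 28: x0=(0.8701, -0.9964, 0.5404) x1=(-1.2938, 0.2954, 1.1847)
step 29: x0=(0.8571, -0.9957, 0.5636) x1=(-1.2634, 0.2864, 1.1627)
step 30: x0=(0.8437, -0.9949, 0.5870) x1=(-1.2326, 0.2773, 1.1406)
step 31: x0=(0.8300, -0.9938, 0.6105) x1=(-1.2014, 0.2679, 1.1185)
step 32: x0=(0.8160, -0.9925, 0.6340) x1=(-1.1698, 0.2582, 1.0962)
step 33: x0=(0.8016, -0.9910, 0.6576) x1=(-1.1379, 0.2484, 1.0739)
step 34: x0=(0.7869, -0.9894, 0.6813) x1=(-1.1057, 0.2383, 1.0514)
step 0 velocities: v0=(0.1100, -0.4100, 0.9600) v1=(0.8200, -0.0300, -0.8400)
step 0: KE=1.8315, PE=5.4831, E=7.3147
step 34 velocities: v0=(-0.8727, 0.1047, 1.3947) v1=(1.9072, -0.5994, -1.3209)
step 34: KE=6.1676, PE=1.1464, E=7.3140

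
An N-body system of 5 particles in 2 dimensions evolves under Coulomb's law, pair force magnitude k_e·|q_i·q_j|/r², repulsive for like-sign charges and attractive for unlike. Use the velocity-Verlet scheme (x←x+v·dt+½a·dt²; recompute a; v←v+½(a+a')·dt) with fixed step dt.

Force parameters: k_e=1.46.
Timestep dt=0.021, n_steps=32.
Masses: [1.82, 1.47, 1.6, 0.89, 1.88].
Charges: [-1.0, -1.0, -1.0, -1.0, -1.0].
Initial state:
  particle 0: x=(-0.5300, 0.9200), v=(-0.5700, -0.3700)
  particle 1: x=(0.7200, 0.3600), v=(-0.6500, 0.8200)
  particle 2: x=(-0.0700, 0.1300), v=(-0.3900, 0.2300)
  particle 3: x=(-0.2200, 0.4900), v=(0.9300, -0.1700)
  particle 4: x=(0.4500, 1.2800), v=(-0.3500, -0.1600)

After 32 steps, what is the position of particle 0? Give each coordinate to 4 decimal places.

step 0: x0=(-0.5300, 0.9200) x1=(0.7200, 0.3600) x2=(-0.0700, 0.1300) x3=(-0.2200, 0.4900) x4=(0.4500, 1.2800)
step 1: x0=(-0.5427, 0.9129) x1=(0.7071, 0.3770) x2=(-0.0779, 0.1332) x3=(-0.2012, 0.4874) x4=(0.4429, 1.2771)
step 2: x0=(-0.5568, 0.9071) x1=(0.6956, 0.3936) x2=(-0.0853, 0.1329) x3=(-0.1840, 0.4873) x4=(0.4363, 1.2751)
step 3: x0=(-0.5724, 0.9024) x1=(0.6858, 0.4097) x2=(-0.0923, 0.1288) x3=(-0.1680, 0.4902) x4=(0.4301, 1.2741)
step 4: x0=(-0.5894, 0.8988) x1=(0.6774, 0.4253) x2=(-0.0991, 0.1211) x3=(-0.1529, 0.4962) x4=(0.4244, 1.2741)
step 5: x0=(-0.6078, 0.8962) x1=(0.6707, 0.4406) x2=(-0.1059, 0.1097) x3=(-0.1386, 0.5053) x4=(0.4192, 1.2751)
step 6: x0=(-0.6276, 0.8946) x1=(0.6656, 0.4554) x2=(-0.1128, 0.0949) x3=(-0.1248, 0.5171) x4=(0.4144, 1.2771)
step 7: x0=(-0.6489, 0.8937) x1=(0.6621, 0.4697) x2=(-0.1200, 0.0771) x3=(-0.1112, 0.5313) x4=(0.4100, 1.2801)
step 8: x0=(-0.6714, 0.8936) x1=(0.6603, 0.4836) x2=(-0.1276, 0.0565) x3=(-0.0979, 0.5475) x4=(0.4061, 1.2842)
step 9: x0=(-0.6953, 0.8942) x1=(0.6601, 0.4970) x2=(-0.1357, 0.0335) x3=(-0.0847, 0.5651) x4=(0.4026, 1.2894)
step 10: x0=(-0.7204, 0.8954) x1=(0.6615, 0.5100) x2=(-0.1441, 0.0083) x3=(-0.0718, 0.5839) x4=(0.3995, 1.2957)
step 11: x0=(-0.7466, 0.8970) x1=(0.6646, 0.5224) x2=(-0.1529, -0.0188) x3=(-0.0592, 0.6036) x4=(0.3968, 1.3032)
step 12: x0=(-0.7740, 0.8992) x1=(0.6693, 0.5344) x2=(-0.1622, -0.0477) x3=(-0.0471, 0.6238) x4=(0.3945, 1.3117)
step 13: x0=(-0.8025, 0.9017) x1=(0.6755, 0.5458) x2=(-0.1718, -0.0780) x3=(-0.0355, 0.6444) x4=(0.3926, 1.3213)
step 14: x0=(-0.8320, 0.9046) x1=(0.6833, 0.5568) x2=(-0.1817, -0.1097) x3=(-0.0247, 0.6652) x4=(0.3910, 1.3321)
step 15: x0=(-0.8625, 0.9079) x1=(0.6927, 0.5671) x2=(-0.1920, -0.1426) x3=(-0.0147, 0.6860) x4=(0.3898, 1.3440)
step 16: x0=(-0.8938, 0.9113) x1=(0.7035, 0.5770) x2=(-0.2025, -0.1766) x3=(-0.0055, 0.7068) x4=(0.3890, 1.3571)
step 17: x0=(-0.9260, 0.9151) x1=(0.7158, 0.5862) x2=(-0.2133, -0.2116) x3=(0.0026, 0.7274) x4=(0.3885, 1.3713)
step 18: x0=(-0.9590, 0.9190) x1=(0.7296, 0.5949) x2=(-0.2243, -0.2476) x3=(0.0098, 0.7479) x4=(0.3883, 1.3866)
step 19: x0=(-0.9927, 0.9231) x1=(0.7447, 0.6031) x2=(-0.2355, -0.2844) x3=(0.0158, 0.7680) x4=(0.3885, 1.4031)
step 20: x0=(-1.0271, 0.9274) x1=(0.7611, 0.6107) x2=(-0.2470, -0.3220) x3=(0.0207, 0.7877) x4=(0.3890, 1.4206)
step 21: x0=(-1.0621, 0.9318) x1=(0.7788, 0.6177) x2=(-0.2585, -0.3602) x3=(0.0245, 0.8070) x4=(0.3898, 1.4392)
step 22: x0=(-1.0978, 0.9364) x1=(0.7977, 0.6242) x2=(-0.2703, -0.3992) x3=(0.0272, 0.8258) x4=(0.3909, 1.4589)
step 23: x0=(-1.1341, 0.9411) x1=(0.8178, 0.6303) x2=(-0.2821, -0.4387) x3=(0.0288, 0.8442) x4=(0.3924, 1.4797)
step 24: x0=(-1.1709, 0.9459) x1=(0.8390, 0.6358) x2=(-0.2942, -0.4788) x3=(0.0293, 0.8620) x4=(0.3941, 1.5014)
step 25: x0=(-1.2082, 0.9508) x1=(0.8612, 0.6408) x2=(-0.3063, -0.5195) x3=(0.0287, 0.8793) x4=(0.3961, 1.5242)
step 26: x0=(-1.2460, 0.9557) x1=(0.8843, 0.6454) x2=(-0.3185, -0.5606) x3=(0.0271, 0.8960) x4=(0.3984, 1.5479)
step 27: x0=(-1.2843, 0.9608) x1=(0.9084, 0.6496) x2=(-0.3308, -0.6022) x3=(0.0246, 0.9121) x4=(0.4010, 1.5725)
step 28: x0=(-1.3230, 0.9659) x1=(0.9334, 0.6533) x2=(-0.3433, -0.6442) x3=(0.0210, 0.9277) x4=(0.4039, 1.5980)
step 29: x0=(-1.3621, 0.9711) x1=(0.9592, 0.6567) x2=(-0.3558, -0.6866) x3=(0.0166, 0.9427) x4=(0.4070, 1.6243)
step 30: x0=(-1.4016, 0.9763) x1=(0.9857, 0.6597) x2=(-0.3684, -0.7294) x3=(0.0113, 0.9571) x4=(0.4103, 1.6515)
step 31: x0=(-1.4415, 0.9816) x1=(1.0130, 0.6624) x2=(-0.3810, -0.7726) x3=(0.0052, 0.9710) x4=(0.4139, 1.6794)
step 32: x0=(-1.4817, 0.9870) x1=(1.0410, 0.6648) x2=(-0.3937, -0.8161) x3=(-0.0017, 0.9844) x4=(0.4177, 1.7081)

(-1.4817, 0.9870)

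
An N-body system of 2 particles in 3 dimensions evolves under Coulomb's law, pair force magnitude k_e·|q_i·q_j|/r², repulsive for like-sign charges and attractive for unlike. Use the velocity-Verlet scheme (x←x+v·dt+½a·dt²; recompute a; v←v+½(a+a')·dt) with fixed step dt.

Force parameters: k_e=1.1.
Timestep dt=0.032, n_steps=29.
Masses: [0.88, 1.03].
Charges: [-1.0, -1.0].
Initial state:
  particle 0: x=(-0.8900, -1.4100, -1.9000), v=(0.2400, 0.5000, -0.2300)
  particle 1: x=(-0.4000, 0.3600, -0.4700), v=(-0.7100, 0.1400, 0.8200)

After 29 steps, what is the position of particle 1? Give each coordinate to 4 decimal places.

step 0: x0=(-0.8900, -1.4100, -1.9000) x1=(-0.4000, 0.3600, -0.4700)
step 1: x0=(-0.8823, -1.3941, -1.9074) x1=(-0.4227, 0.3646, -0.4437)
step 2: x0=(-0.8747, -1.3784, -1.9150) x1=(-0.4454, 0.3693, -0.4173)
step 3: x0=(-0.8672, -1.3628, -1.9227) x1=(-0.4680, 0.3741, -0.3907)
step 4: x0=(-0.8596, -1.3474, -1.9306) x1=(-0.4906, 0.3791, -0.3640)
step 5: x0=(-0.8522, -1.3322, -1.9387) x1=(-0.5131, 0.3843, -0.3372)
step 6: x0=(-0.8447, -1.3171, -1.9468) x1=(-0.5357, 0.3896, -0.3103)
step 7: x0=(-0.8373, -1.3022, -1.9552) x1=(-0.5582, 0.3950, -0.2832)
step 8: x0=(-0.8299, -1.2875, -1.9637) x1=(-0.5806, 0.4005, -0.2560)
step 9: x0=(-0.8225, -1.2729, -1.9723) x1=(-0.6031, 0.4062, -0.2286)
step 10: x0=(-0.8151, -1.2585, -1.9811) x1=(-0.6256, 0.4121, -0.2012)
step 11: x0=(-0.8078, -1.2442, -1.9901) x1=(-0.6480, 0.4180, -0.1736)
step 12: x0=(-0.8004, -1.2301, -1.9992) x1=(-0.6704, 0.4241, -0.1458)
step 13: x0=(-0.7931, -1.2160, -2.0085) x1=(-0.6928, 0.4302, -0.1179)
step 14: x0=(-0.7858, -1.2022, -2.0179) x1=(-0.7152, 0.4365, -0.0899)
step 15: x0=(-0.7785, -1.1884, -2.0275) x1=(-0.7376, 0.4429, -0.0618)
step 16: x0=(-0.7712, -1.1748, -2.0372) x1=(-0.7600, 0.4495, -0.0335)
step 17: x0=(-0.7639, -1.1613, -2.0471) x1=(-0.7824, 0.4561, -0.0051)
step 18: x0=(-0.7566, -1.1479, -2.0571) x1=(-0.8048, 0.4628, 0.0234)
step 19: x0=(-0.7493, -1.1347, -2.0673) x1=(-0.8272, 0.4696, 0.0520)
step 20: x0=(-0.7420, -1.1215, -2.0776) x1=(-0.8496, 0.4765, 0.0808)
step 21: x0=(-0.7347, -1.1084, -2.0881) x1=(-0.8720, 0.4835, 0.1097)
step 22: x0=(-0.7273, -1.0955, -2.0987) x1=(-0.8945, 0.4906, 0.1387)
step 23: x0=(-0.7200, -1.0826, -2.1094) x1=(-0.9169, 0.4978, 0.1678)
step 24: x0=(-0.7126, -1.0699, -2.1203) x1=(-0.9393, 0.5050, 0.1970)
step 25: x0=(-0.7053, -1.0572, -2.1313) x1=(-0.9618, 0.5123, 0.2264)
step 26: x0=(-0.6979, -1.0446, -2.1424) x1=(-0.9842, 0.5197, 0.2559)
step 27: x0=(-0.6905, -1.0321, -2.1537) x1=(-1.0067, 0.5272, 0.2854)
step 28: x0=(-0.6831, -1.0197, -2.1651) x1=(-1.0292, 0.5347, 0.3151)
step 29: x0=(-0.6757, -1.0074, -2.1766) x1=(-1.0517, 0.5424, 0.3449)

(-1.0517, 0.5424, 0.3449)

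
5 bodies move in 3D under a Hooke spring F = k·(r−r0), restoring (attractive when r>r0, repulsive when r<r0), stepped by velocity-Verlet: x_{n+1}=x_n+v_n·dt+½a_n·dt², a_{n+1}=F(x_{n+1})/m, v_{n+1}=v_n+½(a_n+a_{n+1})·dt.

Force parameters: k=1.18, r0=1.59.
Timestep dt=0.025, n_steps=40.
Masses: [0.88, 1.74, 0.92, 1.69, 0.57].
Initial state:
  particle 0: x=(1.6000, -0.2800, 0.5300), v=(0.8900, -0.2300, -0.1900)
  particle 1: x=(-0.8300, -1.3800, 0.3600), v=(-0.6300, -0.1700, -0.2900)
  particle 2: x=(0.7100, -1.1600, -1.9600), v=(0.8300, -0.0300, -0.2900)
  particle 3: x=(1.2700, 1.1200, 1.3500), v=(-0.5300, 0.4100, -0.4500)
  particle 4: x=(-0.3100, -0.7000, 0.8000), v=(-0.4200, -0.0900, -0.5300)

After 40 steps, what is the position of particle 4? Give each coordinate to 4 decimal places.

step 0: x0=(1.6000, -0.2800, 0.5300) x1=(-0.8300, -1.3800, 0.3600) x2=(0.7100, -1.1600, -1.9600) x3=(1.2700, 1.1200, 1.3500) x4=(-0.3100, -0.7000, 0.8000)
step 1: x0=(1.6215, -0.2861, 0.5248) x1=(-0.8452, -1.3839, 0.3526) x2=(0.7306, -1.1600, -1.9651) x3=(1.2563, 1.1295, 1.3381) x4=(-0.3194, -0.7016, 0.7862)
step 2: x0=(1.6415, -0.2929, 0.5187) x1=(-0.8594, -1.3873, 0.3449) x2=(0.7508, -1.1585, -1.9659) x3=(1.2418, 1.1375, 1.3251) x4=(-0.3264, -0.7020, 0.7713)
step 3: x0=(1.6599, -0.3004, 0.5118) x1=(-0.8725, -1.3900, 0.3369) x2=(0.7706, -1.1555, -1.9624) x3=(1.2263, 1.1440, 1.3108) x4=(-0.3311, -0.7011, 0.7553)
step 4: x0=(1.6767, -0.3086, 0.5040) x1=(-0.8845, -1.3921, 0.3287) x2=(0.7899, -1.1510, -1.9547) x3=(1.2101, 1.1489, 1.2953) x4=(-0.3334, -0.6990, 0.7381)
step 5: x0=(1.6919, -0.3175, 0.4954) x1=(-0.8954, -1.3935, 0.3201) x2=(0.8087, -1.1450, -1.9427) x3=(1.1930, 1.1523, 1.2787) x4=(-0.3332, -0.6955, 0.7199)
step 6: x0=(1.7054, -0.3270, 0.4860) x1=(-0.9052, -1.3943, 0.3113) x2=(0.8270, -1.1375, -1.9266) x3=(1.1751, 1.1542, 1.2608) x4=(-0.3306, -0.6909, 0.7007)
step 7: x0=(1.7172, -0.3371, 0.4757) x1=(-0.9139, -1.3945, 0.3022) x2=(0.8447, -1.1286, -1.9065) x3=(1.1564, 1.1545, 1.2418) x4=(-0.3256, -0.6850, 0.6803)
step 8: x0=(1.7272, -0.3479, 0.4648) x1=(-0.9214, -1.3940, 0.2928) x2=(0.8617, -1.1183, -1.8824) x3=(1.1370, 1.1533, 1.2216) x4=(-0.3182, -0.6778, 0.6590)
step 9: x0=(1.7356, -0.3592, 0.4531) x1=(-0.9278, -1.3929, 0.2832) x2=(0.8782, -1.1067, -1.8544) x3=(1.1168, 1.1506, 1.2003) x4=(-0.3083, -0.6695, 0.6367)
step 10: x0=(1.7422, -0.3710, 0.4406) x1=(-0.9330, -1.3911, 0.2734) x2=(0.8940, -1.0937, -1.8227) x3=(1.0959, 1.1463, 1.1779) x4=(-0.2962, -0.6600, 0.6134)
step 11: x0=(1.7471, -0.3834, 0.4276) x1=(-0.9371, -1.3886, 0.2633) x2=(0.9091, -1.0794, -1.7874) x3=(1.0744, 1.1406, 1.1544) x4=(-0.2817, -0.6494, 0.5893)
step 12: x0=(1.7502, -0.3962, 0.4139) x1=(-0.9400, -1.3856, 0.2530) x2=(0.9234, -1.0639, -1.7487) x3=(1.0522, 1.1335, 1.1299) x4=(-0.2650, -0.6377, 0.5642)
step 13: x0=(1.7517, -0.4095, 0.3997) x1=(-0.9418, -1.3819, 0.2425) x2=(0.9371, -1.0472, -1.7066) x3=(1.0293, 1.1249, 1.1043) x4=(-0.2462, -0.6250, 0.5384)
step 14: x0=(1.7516, -0.4231, 0.3849) x1=(-0.9425, -1.3775, 0.2318) x2=(0.9500, -1.0293, -1.6614) x3=(1.0059, 1.1149, 1.0777) x4=(-0.2253, -0.6113, 0.5119)
step 15: x0=(1.7498, -0.4372, 0.3696) x1=(-0.9420, -1.3725, 0.2210) x2=(0.9622, -1.0103, -1.6133) x3=(0.9819, 1.1035, 1.0502) x4=(-0.2025, -0.5967, 0.4846)
step 16: x0=(1.7464, -0.4515, 0.3540) x1=(-0.9405, -1.3669, 0.2099) x2=(0.9736, -0.9904, -1.5624) x3=(0.9574, 1.0908, 1.0218) x4=(-0.1779, -0.5812, 0.4567)
step 17: x0=(1.7415, -0.4662, 0.3379) x1=(-0.9378, -1.3607, 0.1988) x2=(0.9843, -0.9694, -1.5089) x3=(0.9324, 1.0769, 0.9926) x4=(-0.1516, -0.5649, 0.4282)
step 18: x0=(1.7351, -0.4811, 0.3216) x1=(-0.9341, -1.3539, 0.1875) x2=(0.9942, -0.9475, -1.4531) x3=(0.9070, 1.0616, 0.9625) x4=(-0.1237, -0.5478, 0.3993)
step 19: x0=(1.7273, -0.4962, 0.3050) x1=(-0.9293, -1.3464, 0.1761) x2=(1.0033, -0.9249, -1.3951) x3=(0.8812, 1.0452, 0.9316) x4=(-0.0944, -0.5301, 0.3699)
step 20: x0=(1.7181, -0.5114, 0.2882) x1=(-0.9234, -1.3384, 0.1646) x2=(1.0117, -0.9014, -1.3352) x3=(0.8549, 1.0277, 0.9000) x4=(-0.0639, -0.5118, 0.3402)
step 21: x0=(1.7076, -0.5269, 0.2713) x1=(-0.9166, -1.3297, 0.1531) x2=(1.0194, -0.8773, -1.2736) x3=(0.8284, 1.0090, 0.8677) x4=(-0.0323, -0.4929, 0.3101)
step 22: x0=(1.6960, -0.5424, 0.2543) x1=(-0.9087, -1.3205, 0.1414) x2=(1.0263, -0.8525, -1.2105) x3=(0.8015, 0.9893, 0.8347) x4=(0.0003, -0.4736, 0.2799)
step 23: x0=(1.6832, -0.5580, 0.2373) x1=(-0.8999, -1.3108, 0.1298) x2=(1.0325, -0.8272, -1.1461) x3=(0.7743, 0.9687, 0.8012) x4=(0.0335, -0.4539, 0.2494)
step 24: x0=(1.6693, -0.5737, 0.2203) x1=(-0.8902, -1.3005, 0.1180) x2=(1.0381, -0.8014, -1.0807) x3=(0.7469, 0.9472, 0.7672) x4=(0.0674, -0.4338, 0.2189)
step 25: x0=(1.6546, -0.5894, 0.2035) x1=(-0.8795, -1.2896, 0.1063) x2=(1.0430, -0.7752, -1.0145) x3=(0.7193, 0.9248, 0.7327) x4=(0.1016, -0.4134, 0.1884)
step 26: x0=(1.6389, -0.6052, 0.1869) x1=(-0.8679, -1.2783, 0.0945) x2=(1.0473, -0.7486, -0.9476) x3=(0.6915, 0.9016, 0.6978) x4=(0.1360, -0.3929, 0.1579)
step 27: x0=(1.6225, -0.6210, 0.1705) x1=(-0.8556, -1.2665, 0.0827) x2=(1.0510, -0.7219, -0.8804) x3=(0.6635, 0.8778, 0.6625) x4=(0.1705, -0.3721, 0.1275)
step 28: x0=(1.6055, -0.6368, 0.1545) x1=(-0.8423, -1.2541, 0.0709) x2=(1.0541, -0.6949, -0.8130) x3=(0.6354, 0.8533, 0.6269) x4=(0.2048, -0.3512, 0.0972)
step 29: x0=(1.5879, -0.6526, 0.1388) x1=(-0.8284, -1.2414, 0.0591) x2=(1.0567, -0.6678, -0.7456) x3=(0.6071, 0.8283, 0.5911) x4=(0.2387, -0.3303, 0.0671)
step 30: x0=(1.5699, -0.6685, 0.1236) x1=(-0.8136, -1.2282, 0.0473) x2=(1.0588, -0.6406, -0.6784) x3=(0.5788, 0.8028, 0.5550) x4=(0.2722, -0.3093, 0.0372)
step 31: x0=(1.5516, -0.6844, 0.1089) x1=(-0.7982, -1.2145, 0.0356) x2=(1.0605, -0.6135, -0.6115) x3=(0.5503, 0.7769, 0.5188) x4=(0.3050, -0.2882, 0.0074)
step 32: x0=(1.5331, -0.7005, 0.0947) x1=(-0.7821, -1.2005, 0.0238) x2=(1.0618, -0.5863, -0.5451) x3=(0.5218, 0.7507, 0.4825) x4=(0.3369, -0.2671, -0.0221)
step 33: x0=(1.5144, -0.7167, 0.0810) x1=(-0.7653, -1.1861, 0.0121) x2=(1.0627, -0.5593, -0.4794) x3=(0.4932, 0.7242, 0.4462) x4=(0.3679, -0.2460, -0.0514)
step 34: x0=(1.4957, -0.7332, 0.0680) x1=(-0.7480, -1.1714, 0.0004) x2=(1.0634, -0.5324, -0.4143) x3=(0.4645, 0.6975, 0.4099) x4=(0.3978, -0.2249, -0.0807)
step 35: x0=(1.4772, -0.7500, 0.0555) x1=(-0.7301, -1.1564, -0.0112) x2=(1.0639, -0.5055, -0.3499) x3=(0.4357, 0.6708, 0.3735) x4=(0.4264, -0.2037, -0.1099)
step 36: x0=(1.4588, -0.7672, 0.0436) x1=(-0.7117, -1.1410, -0.0229) x2=(1.0641, -0.4788, -0.2862) x3=(0.4068, 0.6439, 0.3373) x4=(0.4538, -0.1824, -0.1392)
step 37: x0=(1.4406, -0.7850, 0.0323) x1=(-0.6928, -1.1254, -0.0345) x2=(1.0643, -0.4522, -0.2231) x3=(0.3778, 0.6172, 0.3012) x4=(0.4798, -0.1610, -0.1688)
step 38: x0=(1.4228, -0.8034, 0.0214) x1=(-0.6735, -1.1096, -0.0460) x2=(1.0645, -0.4257, -0.1606) x3=(0.3487, 0.5905, 0.2652) x4=(0.5044, -0.1395, -0.1988)
step 39: x0=(1.4053, -0.8226, 0.0109) x1=(-0.6537, -1.0936, -0.0576) x2=(1.0647, -0.3992, -0.0982) x3=(0.3194, 0.5639, 0.2294) x4=(0.5277, -0.1178, -0.2295)
step 40: x0=(1.3881, -0.8426, 0.0007) x1=(-0.6336, -1.0773, -0.0691) x2=(1.0650, -0.3727, -0.0360) x3=(0.2899, 0.5375, 0.1938) x4=(0.5498, -0.0959, -0.2612)

(0.5498, -0.0959, -0.2612)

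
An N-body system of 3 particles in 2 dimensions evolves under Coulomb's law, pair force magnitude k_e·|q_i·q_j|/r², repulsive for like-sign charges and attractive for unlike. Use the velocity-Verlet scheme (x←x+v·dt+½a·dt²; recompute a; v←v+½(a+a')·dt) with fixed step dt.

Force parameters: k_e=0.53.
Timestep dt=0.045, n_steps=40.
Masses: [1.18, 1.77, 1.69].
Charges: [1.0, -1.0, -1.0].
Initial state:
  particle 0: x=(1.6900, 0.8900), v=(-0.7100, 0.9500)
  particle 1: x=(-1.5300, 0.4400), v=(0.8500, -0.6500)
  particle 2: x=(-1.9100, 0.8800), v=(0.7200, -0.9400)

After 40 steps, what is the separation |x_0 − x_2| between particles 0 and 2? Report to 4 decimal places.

step 0: x0=(1.6900, 0.8900) x1=(-1.5300, 0.4400) x2=(-1.9100, 0.8800)
step 1: x0=(1.6580, 0.9327) x1=(-1.4911, 0.4101) x2=(-1.8782, 0.8384)
step 2: x0=(1.6258, 0.9755) x1=(-1.4510, 0.3788) x2=(-1.8476, 0.7982)
step 3: x0=(1.5934, 1.0182) x1=(-1.4095, 0.3462) x2=(-1.8183, 0.7595)
step 4: x0=(1.5609, 1.0609) x1=(-1.3668, 0.3124) x2=(-1.7902, 0.7220)
step 5: x0=(1.5282, 1.1035) x1=(-1.3227, 0.2774) x2=(-1.7634, 0.6858)
step 6: x0=(1.4953, 1.1461) x1=(-1.2773, 0.2412) x2=(-1.7379, 0.6509)
step 7: x0=(1.4623, 1.1887) x1=(-1.2306, 0.2040) x2=(-1.7135, 0.6170)
step 8: x0=(1.4290, 1.2312) x1=(-1.1827, 0.1659) x2=(-1.6902, 0.5842)
step 9: x0=(1.3955, 1.2736) x1=(-1.1337, 0.1269) x2=(-1.6681, 0.5523)
step 10: x0=(1.3619, 1.3160) x1=(-1.0836, 0.0871) x2=(-1.6469, 0.5213)
step 11: x0=(1.3280, 1.3583) x1=(-1.0325, 0.0466) x2=(-1.6267, 0.4911)
step 12: x0=(1.2940, 1.4005) x1=(-0.9804, 0.0055) x2=(-1.6073, 0.4616)
step 13: x0=(1.2597, 1.4426) x1=(-0.9274, -0.0362) x2=(-1.5887, 0.4327)
step 14: x0=(1.2253, 1.4846) x1=(-0.8736, -0.0783) x2=(-1.5708, 0.4045)
step 15: x0=(1.1906, 1.5265) x1=(-0.8191, -0.1209) x2=(-1.5536, 0.3767)
step 16: x0=(1.1558, 1.5683) x1=(-0.7638, -0.1638) x2=(-1.5370, 0.3494)
step 17: x0=(1.1207, 1.6099) x1=(-0.7079, -0.2071) x2=(-1.5210, 0.3226)
step 18: x0=(1.0855, 1.6514) x1=(-0.6514, -0.2506) x2=(-1.5054, 0.2961)
step 19: x0=(1.0501, 1.6927) x1=(-0.5943, -0.2944) x2=(-1.4903, 0.2701)
step 20: x0=(1.0145, 1.7339) x1=(-0.5367, -0.3385) x2=(-1.4756, 0.2443)
step 21: x0=(0.9787, 1.7749) x1=(-0.4786, -0.3827) x2=(-1.4613, 0.2189)
step 22: x0=(0.9427, 1.8158) x1=(-0.4201, -0.4270) x2=(-1.4473, 0.1938)
step 23: x0=(0.9066, 1.8565) x1=(-0.3612, -0.4716) x2=(-1.4337, 0.1689)
step 24: x0=(0.8704, 1.8970) x1=(-0.3019, -0.5162) x2=(-1.4203, 0.1443)
step 25: x0=(0.8340, 1.9373) x1=(-0.2422, -0.5610) x2=(-1.4072, 0.1200)
step 26: x0=(0.7974, 1.9774) x1=(-0.1823, -0.6058) x2=(-1.3944, 0.0958)
step 27: x0=(0.7608, 2.0174) x1=(-0.1220, -0.6507) x2=(-1.3817, 0.0719)
step 28: x0=(0.7240, 2.0571) x1=(-0.0615, -0.6957) x2=(-1.3693, 0.0482)
step 29: x0=(0.6871, 2.0967) x1=(-0.0007, -0.7408) x2=(-1.3570, 0.0246)
step 30: x0=(0.6501, 2.1361) x1=(0.0603, -0.7859) x2=(-1.3450, 0.0013)
step 31: x0=(0.6130, 2.1754) x1=(0.1216, -0.8310) x2=(-1.3331, -0.0219)
step 32: x0=(0.5759, 2.2144) x1=(0.1830, -0.8762) x2=(-1.3213, -0.0450)
step 33: x0=(0.5386, 2.2533) x1=(0.2446, -0.9215) x2=(-1.3097, -0.0678)
step 34: x0=(0.5013, 2.2920) x1=(0.3064, -0.9667) x2=(-1.2982, -0.0905)
step 35: x0=(0.4639, 2.3306) x1=(0.3684, -1.0120) x2=(-1.2869, -0.1131)
step 36: x0=(0.4265, 2.3689) x1=(0.4305, -1.0573) x2=(-1.2756, -0.1355)
step 37: x0=(0.3890, 2.4072) x1=(0.4928, -1.1027) x2=(-1.2645, -0.1578)
step 38: x0=(0.3515, 2.4452) x1=(0.5552, -1.1481) x2=(-1.2535, -0.1799)
step 39: x0=(0.3139, 2.4831) x1=(0.6177, -1.1935) x2=(-1.2425, -0.2019)
step 40: x0=(0.2762, 2.5209) x1=(0.6803, -1.2389) x2=(-1.2317, -0.2238)

3.1317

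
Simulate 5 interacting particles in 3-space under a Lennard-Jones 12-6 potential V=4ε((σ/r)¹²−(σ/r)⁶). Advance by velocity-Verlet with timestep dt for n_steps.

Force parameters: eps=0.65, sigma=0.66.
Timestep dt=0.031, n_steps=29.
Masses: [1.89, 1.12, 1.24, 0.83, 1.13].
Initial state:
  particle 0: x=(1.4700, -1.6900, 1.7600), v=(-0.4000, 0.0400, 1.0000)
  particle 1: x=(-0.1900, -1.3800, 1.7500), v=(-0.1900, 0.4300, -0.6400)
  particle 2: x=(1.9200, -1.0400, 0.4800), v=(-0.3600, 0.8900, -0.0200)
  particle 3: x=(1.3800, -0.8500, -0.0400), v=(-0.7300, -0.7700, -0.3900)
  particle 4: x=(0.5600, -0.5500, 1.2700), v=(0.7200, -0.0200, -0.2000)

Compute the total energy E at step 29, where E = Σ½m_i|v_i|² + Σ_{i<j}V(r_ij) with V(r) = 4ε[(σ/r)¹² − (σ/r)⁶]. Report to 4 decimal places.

step 0: x0=(1.4700, -1.6900, 1.7600) x1=(-0.1900, -1.3800, 1.7500) x2=(1.9200, -1.0400, 0.4800) x3=(1.3800, -0.8500, -0.0400) x4=(0.5600, -0.5500, 1.2700)
step 1: x0=(1.4576, -1.6887, 1.7910) x1=(-0.1958, -1.3666, 1.7301) x2=(1.9083, -1.0122, 0.4790) x3=(1.3581, -0.8741, -0.0514) x4=(0.5823, -0.5507, 1.2638)
step 2: x0=(1.4451, -1.6874, 1.8219) x1=(-0.2014, -1.3530, 1.7101) x2=(1.8956, -0.9843, 0.4770) x3=(1.3376, -0.8986, -0.0612) x4=(0.6045, -0.5517, 1.2577)
step 3: x0=(1.4327, -1.6861, 1.8528) x1=(-0.2068, -1.3392, 1.6900) x2=(1.8818, -0.9561, 0.4740) x3=(1.3188, -0.9233, -0.0694) x4=(0.6266, -0.5529, 1.2517)
step 4: x0=(1.4202, -1.6847, 1.8837) x1=(-0.2120, -1.3253, 1.6698) x2=(1.8667, -0.9279, 0.4700) x3=(1.3016, -0.9482, -0.0759) x4=(0.6487, -0.5544, 1.2456)
step 5: x0=(1.4077, -1.6833, 1.9145) x1=(-0.2170, -1.3113, 1.6496) x2=(1.8505, -0.8997, 0.4649) x3=(1.2861, -0.9729, -0.0806) x4=(0.6707, -0.5560, 1.2397)
step 6: x0=(1.3951, -1.6818, 1.9453) x1=(-0.2218, -1.2971, 1.6292) x2=(1.8330, -0.8717, 0.4588) x3=(1.2723, -0.9974, -0.0836) x4=(0.6926, -0.5579, 1.2337)
step 7: x0=(1.3825, -1.6803, 1.9760) x1=(-0.2263, -1.2827, 1.6088) x2=(1.8142, -0.8439, 0.4516) x3=(1.2602, -1.0215, -0.0848) x4=(0.7145, -0.5600, 1.2277)
step 8: x0=(1.3699, -1.6787, 2.0067) x1=(-0.2307, -1.2683, 1.5883) x2=(1.7942, -0.8165, 0.4433) x3=(1.2499, -1.0449, -0.0842) x4=(0.7364, -0.5624, 1.2217)
step 9: x0=(1.3573, -1.6772, 2.0374) x1=(-0.2349, -1.2537, 1.5678) x2=(1.7729, -0.7895, 0.4340) x3=(1.2413, -1.0677, -0.0818) x4=(0.7583, -0.5649, 1.2156)
step 10: x0=(1.3446, -1.6755, 2.0681) x1=(-0.2389, -1.2390, 1.5472) x2=(1.7504, -0.7631, 0.4237) x3=(1.2343, -1.0895, -0.0777) x4=(0.7801, -0.5677, 1.2095)
step 11: x0=(1.3319, -1.6739, 2.0987) x1=(-0.2427, -1.2242, 1.5265) x2=(1.7266, -0.7374, 0.4124) x3=(1.2289, -1.1102, -0.0719) x4=(0.8021, -0.5707, 1.2033)
step 12: x0=(1.3192, -1.6722, 2.1293) x1=(-0.2463, -1.2094, 1.5058) x2=(1.7016, -0.7125, 0.4003) x3=(1.2250, -1.1298, -0.0645) x4=(0.8241, -0.5739, 1.1969)
step 13: x0=(1.3064, -1.6705, 2.1598) x1=(-0.2497, -1.1944, 1.4851) x2=(1.6754, -0.6883, 0.3875) x3=(1.2225, -1.1480, -0.0555) x4=(0.8462, -0.5772, 1.1903)
step 14: x0=(1.2937, -1.6688, 2.1903) x1=(-0.2530, -1.1793, 1.4643) x2=(1.6481, -0.6651, 0.3740) x3=(1.2214, -1.1649, -0.0452) x4=(0.8684, -0.5808, 1.1835)
step 15: x0=(1.2809, -1.6670, 2.2208) x1=(-0.2560, -1.1642, 1.4435) x2=(1.6197, -0.6428, 0.3599) x3=(1.2214, -1.1802, -0.0334) x4=(0.8909, -0.5846, 1.1763)
step 16: x0=(1.2681, -1.6652, 2.2513) x1=(-0.2590, -1.1490, 1.4226) x2=(1.5902, -0.6215, 0.3456) x3=(1.2225, -1.1940, -0.0205) x4=(0.9136, -0.5885, 1.1688)
step 17: x0=(1.2553, -1.6634, 2.2817) x1=(-0.2617, -1.1338, 1.4018) x2=(1.5598, -0.6011, 0.3310) x3=(1.2245, -1.2062, -0.0065) x4=(0.9366, -0.5927, 1.1607)
step 18: x0=(1.2424, -1.6615, 2.3121) x1=(-0.2643, -1.1185, 1.3809) x2=(1.5283, -0.5818, 0.3164) x3=(1.2273, -1.2168, 0.0086) x4=(0.9599, -0.5969, 1.1519)
step 19: x0=(1.2296, -1.6597, 2.3425) x1=(-0.2668, -1.1031, 1.3599) x2=(1.4960, -0.5634, 0.3019) x3=(1.2308, -1.2258, 0.0245) x4=(0.9837, -0.6013, 1.1424)
step 20: x0=(1.2168, -1.6578, 2.3729) x1=(-0.2691, -1.0877, 1.3390) x2=(1.4627, -0.5461, 0.2879) x3=(1.2348, -1.2333, 0.0413) x4=(1.0079, -0.6058, 1.1319)
step 21: x0=(1.2039, -1.6559, 2.4032) x1=(-0.2714, -1.0723, 1.3180) x2=(1.4287, -0.5299, 0.2743) x3=(1.2393, -1.2390, 0.0589) x4=(1.0326, -0.6104, 1.1203)
step 22: x0=(1.1911, -1.6540, 2.4335) x1=(-0.2734, -1.0568, 1.2970) x2=(1.3938, -0.5149, 0.2616) x3=(1.2441, -1.2431, 0.0772) x4=(1.0577, -0.6150, 1.1074)
step 23: x0=(1.1782, -1.6521, 2.4638) x1=(-0.2754, -1.0413, 1.2760) x2=(1.3582, -0.5011, 0.2498) x3=(1.2492, -1.2453, 0.0962) x4=(1.0834, -0.6197, 1.0930)
step 24: x0=(1.1653, -1.6501, 2.4941) x1=(-0.2773, -1.0258, 1.2550) x2=(1.3220, -0.4887, 0.2391) x3=(1.2545, -1.2455, 0.1160) x4=(1.1095, -0.6243, 1.0767)
step 25: x0=(1.1524, -1.6482, 2.5243) x1=(-0.2791, -1.0103, 1.2340) x2=(1.2853, -0.4778, 0.2298) x3=(1.2599, -1.2436, 0.1365) x4=(1.1360, -0.6290, 1.0586)
step 26: x0=(1.1396, -1.6462, 2.5546) x1=(-0.2808, -0.9947, 1.2130) x2=(1.2482, -0.4686, 0.2220) x3=(1.2653, -1.2393, 0.1578) x4=(1.1629, -0.6335, 1.0382)
step 27: x0=(1.1267, -1.6443, 2.5848) x1=(-0.2824, -0.9792, 1.1919) x2=(1.2109, -0.4611, 0.2158) x3=(1.2705, -1.2325, 0.1799) x4=(1.1899, -0.6381, 1.0154)
step 28: x0=(1.1138, -1.6423, 2.6151) x1=(-0.2839, -0.9636, 1.1708) x2=(1.1737, -0.4553, 0.2114) x3=(1.2755, -1.2230, 0.2030) x4=(1.2170, -0.6426, 0.9901)
step 29: x0=(1.1009, -1.6403, 2.6453) x1=(-0.2853, -0.9480, 1.1497) x2=(1.1368, -0.4514, 0.2087) x3=(1.2801, -1.2107, 0.2273) x4=(1.2440, -0.6474, 0.9620)
step 0 velocities: v0=(-0.4000, 0.0400, 1.0000) v1=(-0.1900, 0.4300, -0.6400) v2=(-0.3600, 0.8900, -0.0200) v3=(-0.7300, -0.7700, -0.3900) v4=(0.7200, -0.0200, -0.2000)
step 0: KE=2.8686, PE=-0.7546, E=2.1140
step 29 velocities: v0=(-0.4156, 0.0636, 0.9745) v1=(-0.0451, 0.5031, -0.6809) v2=(-1.1838, 0.0983, -0.0619) v3=(0.1407, 0.4502, 0.8063) v4=(0.8670, -0.1596, -0.9495)
step 29: KE=3.6549, PE=-1.5393, E=2.1156

2.1156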